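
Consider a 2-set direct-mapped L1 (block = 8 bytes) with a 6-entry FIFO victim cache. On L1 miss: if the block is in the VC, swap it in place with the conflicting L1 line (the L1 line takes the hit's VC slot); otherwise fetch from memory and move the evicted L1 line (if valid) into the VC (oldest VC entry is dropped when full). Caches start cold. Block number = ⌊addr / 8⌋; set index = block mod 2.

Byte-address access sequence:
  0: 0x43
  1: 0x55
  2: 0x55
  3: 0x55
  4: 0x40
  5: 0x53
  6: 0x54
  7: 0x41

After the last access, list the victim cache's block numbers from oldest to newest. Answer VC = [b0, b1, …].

  [0] addr=0x43 blk=8 s=0: MISS | VC []
  [1] addr=0x55 blk=10 s=0: MISS | VC [8]
  [2] addr=0x55 blk=10 s=0: L1-HIT | VC [8]
  [3] addr=0x55 blk=10 s=0: L1-HIT | VC [8]
  [4] addr=0x40 blk=8 s=0: VC-HIT | VC [10]
  [5] addr=0x53 blk=10 s=0: VC-HIT | VC [8]
  [6] addr=0x54 blk=10 s=0: L1-HIT | VC [8]
  [7] addr=0x41 blk=8 s=0: VC-HIT | VC [10]

VC = [10]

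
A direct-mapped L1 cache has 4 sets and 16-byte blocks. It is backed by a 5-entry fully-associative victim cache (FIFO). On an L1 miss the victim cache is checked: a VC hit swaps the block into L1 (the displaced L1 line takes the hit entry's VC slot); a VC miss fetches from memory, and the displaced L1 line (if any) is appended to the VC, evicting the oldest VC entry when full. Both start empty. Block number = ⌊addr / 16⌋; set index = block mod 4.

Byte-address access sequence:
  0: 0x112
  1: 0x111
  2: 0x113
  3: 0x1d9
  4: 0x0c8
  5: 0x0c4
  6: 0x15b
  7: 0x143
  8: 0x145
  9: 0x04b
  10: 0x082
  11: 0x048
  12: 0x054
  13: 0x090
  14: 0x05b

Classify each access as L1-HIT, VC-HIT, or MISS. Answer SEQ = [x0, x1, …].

SEQ = [MISS, L1-HIT, L1-HIT, MISS, MISS, L1-HIT, MISS, MISS, L1-HIT, MISS, MISS, VC-HIT, MISS, MISS, VC-HIT]

  [0] addr=0x112 blk=17 s=1: MISS | VC []
  [1] addr=0x111 blk=17 s=1: L1-HIT | VC []
  [2] addr=0x113 blk=17 s=1: L1-HIT | VC []
  [3] addr=0x1d9 blk=29 s=1: MISS | VC [17]
  [4] addr=0xc8 blk=12 s=0: MISS | VC [17]
  [5] addr=0xc4 blk=12 s=0: L1-HIT | VC [17]
  [6] addr=0x15b blk=21 s=1: MISS | VC [17, 29]
  [7] addr=0x143 blk=20 s=0: MISS | VC [17, 29, 12]
  [8] addr=0x145 blk=20 s=0: L1-HIT | VC [17, 29, 12]
  [9] addr=0x4b blk=4 s=0: MISS | VC [17, 29, 12, 20]
  [10] addr=0x82 blk=8 s=0: MISS | VC [17, 29, 12, 20, 4]
  [11] addr=0x48 blk=4 s=0: VC-HIT | VC [17, 29, 12, 20, 8]
  [12] addr=0x54 blk=5 s=1: MISS | VC [29, 12, 20, 8, 21]
  [13] addr=0x90 blk=9 s=1: MISS | VC [12, 20, 8, 21, 5]
  [14] addr=0x5b blk=5 s=1: VC-HIT | VC [12, 20, 8, 21, 9]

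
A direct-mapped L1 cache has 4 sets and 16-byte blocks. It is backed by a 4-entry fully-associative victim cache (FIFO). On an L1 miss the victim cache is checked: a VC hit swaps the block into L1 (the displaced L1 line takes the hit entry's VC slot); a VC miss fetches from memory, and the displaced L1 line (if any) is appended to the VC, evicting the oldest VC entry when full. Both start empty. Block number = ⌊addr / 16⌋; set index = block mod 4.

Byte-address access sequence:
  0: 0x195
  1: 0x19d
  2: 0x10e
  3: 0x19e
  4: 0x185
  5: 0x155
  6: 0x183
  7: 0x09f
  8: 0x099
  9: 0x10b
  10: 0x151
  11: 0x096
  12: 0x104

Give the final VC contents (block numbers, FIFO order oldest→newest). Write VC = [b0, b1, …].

VC = [24, 25, 21]

#0 0x195→b25/s1 MISS; vc=[]
#1 0x19d→b25/s1 L1-HIT; vc=[]
#2 0x10e→b16/s0 MISS; vc=[]
#3 0x19e→b25/s1 L1-HIT; vc=[]
#4 0x185→b24/s0 MISS; vc=[16]
#5 0x155→b21/s1 MISS; vc=[16,25]
#6 0x183→b24/s0 L1-HIT; vc=[16,25]
#7 0x9f→b9/s1 MISS; vc=[16,25,21]
#8 0x99→b9/s1 L1-HIT; vc=[16,25,21]
#9 0x10b→b16/s0 VC-HIT; vc=[24,25,21]
#10 0x151→b21/s1 VC-HIT; vc=[24,25,9]
#11 0x96→b9/s1 VC-HIT; vc=[24,25,21]
#12 0x104→b16/s0 L1-HIT; vc=[24,25,21]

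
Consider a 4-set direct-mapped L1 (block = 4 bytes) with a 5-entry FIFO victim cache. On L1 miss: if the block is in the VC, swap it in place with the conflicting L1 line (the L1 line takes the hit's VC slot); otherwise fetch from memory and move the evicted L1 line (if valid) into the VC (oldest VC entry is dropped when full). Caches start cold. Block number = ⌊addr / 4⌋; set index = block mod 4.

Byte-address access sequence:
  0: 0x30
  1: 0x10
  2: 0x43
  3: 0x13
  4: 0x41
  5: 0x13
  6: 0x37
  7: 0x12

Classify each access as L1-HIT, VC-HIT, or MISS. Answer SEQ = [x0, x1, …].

SEQ = [MISS, MISS, MISS, VC-HIT, VC-HIT, VC-HIT, MISS, L1-HIT]

  [0] addr=0x30 blk=12 s=0: MISS | VC []
  [1] addr=0x10 blk=4 s=0: MISS | VC [12]
  [2] addr=0x43 blk=16 s=0: MISS | VC [12, 4]
  [3] addr=0x13 blk=4 s=0: VC-HIT | VC [12, 16]
  [4] addr=0x41 blk=16 s=0: VC-HIT | VC [12, 4]
  [5] addr=0x13 blk=4 s=0: VC-HIT | VC [12, 16]
  [6] addr=0x37 blk=13 s=1: MISS | VC [12, 16]
  [7] addr=0x12 blk=4 s=0: L1-HIT | VC [12, 16]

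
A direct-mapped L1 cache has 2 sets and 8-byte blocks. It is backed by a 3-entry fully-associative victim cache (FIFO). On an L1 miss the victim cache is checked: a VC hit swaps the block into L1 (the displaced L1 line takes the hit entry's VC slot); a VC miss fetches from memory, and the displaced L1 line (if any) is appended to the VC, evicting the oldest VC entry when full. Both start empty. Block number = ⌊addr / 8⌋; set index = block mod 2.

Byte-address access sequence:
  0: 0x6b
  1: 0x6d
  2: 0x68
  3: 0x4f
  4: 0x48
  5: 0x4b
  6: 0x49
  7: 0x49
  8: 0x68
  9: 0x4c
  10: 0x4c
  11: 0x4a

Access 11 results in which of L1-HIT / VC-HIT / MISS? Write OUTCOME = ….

OUTCOME = L1-HIT

#0 0x6b→b13/s1 MISS; vc=[]
#1 0x6d→b13/s1 L1-HIT; vc=[]
#2 0x68→b13/s1 L1-HIT; vc=[]
#3 0x4f→b9/s1 MISS; vc=[13]
#4 0x48→b9/s1 L1-HIT; vc=[13]
#5 0x4b→b9/s1 L1-HIT; vc=[13]
#6 0x49→b9/s1 L1-HIT; vc=[13]
#7 0x49→b9/s1 L1-HIT; vc=[13]
#8 0x68→b13/s1 VC-HIT; vc=[9]
#9 0x4c→b9/s1 VC-HIT; vc=[13]
#10 0x4c→b9/s1 L1-HIT; vc=[13]
#11 0x4a→b9/s1 L1-HIT; vc=[13]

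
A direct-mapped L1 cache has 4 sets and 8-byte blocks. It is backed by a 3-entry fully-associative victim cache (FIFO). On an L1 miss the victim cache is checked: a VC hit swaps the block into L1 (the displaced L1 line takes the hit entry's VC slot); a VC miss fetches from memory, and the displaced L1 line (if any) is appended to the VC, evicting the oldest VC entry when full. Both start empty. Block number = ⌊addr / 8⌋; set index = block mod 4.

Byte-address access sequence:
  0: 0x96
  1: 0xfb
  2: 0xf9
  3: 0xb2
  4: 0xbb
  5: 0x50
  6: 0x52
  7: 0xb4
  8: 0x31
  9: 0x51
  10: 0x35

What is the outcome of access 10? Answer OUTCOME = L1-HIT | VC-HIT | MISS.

  [0] addr=0x96 blk=18 s=2: MISS | VC []
  [1] addr=0xfb blk=31 s=3: MISS | VC []
  [2] addr=0xf9 blk=31 s=3: L1-HIT | VC []
  [3] addr=0xb2 blk=22 s=2: MISS | VC [18]
  [4] addr=0xbb blk=23 s=3: MISS | VC [18, 31]
  [5] addr=0x50 blk=10 s=2: MISS | VC [18, 31, 22]
  [6] addr=0x52 blk=10 s=2: L1-HIT | VC [18, 31, 22]
  [7] addr=0xb4 blk=22 s=2: VC-HIT | VC [18, 31, 10]
  [8] addr=0x31 blk=6 s=2: MISS | VC [31, 10, 22]
  [9] addr=0x51 blk=10 s=2: VC-HIT | VC [31, 6, 22]
  [10] addr=0x35 blk=6 s=2: VC-HIT | VC [31, 10, 22]

OUTCOME = VC-HIT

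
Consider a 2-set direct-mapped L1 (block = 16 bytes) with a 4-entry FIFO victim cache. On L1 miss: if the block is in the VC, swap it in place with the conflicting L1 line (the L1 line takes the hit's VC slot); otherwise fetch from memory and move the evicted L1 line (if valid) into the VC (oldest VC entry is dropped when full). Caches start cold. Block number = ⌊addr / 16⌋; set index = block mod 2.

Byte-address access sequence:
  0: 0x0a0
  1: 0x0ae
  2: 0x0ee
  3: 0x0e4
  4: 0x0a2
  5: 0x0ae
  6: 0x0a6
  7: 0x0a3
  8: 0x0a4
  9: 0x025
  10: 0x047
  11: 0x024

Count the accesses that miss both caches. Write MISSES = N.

MISSES = 4

0: 0xa0 (blk 10, set 0) → MISS  vc=[]
1: 0xae (blk 10, set 0) → L1-HIT  vc=[]
2: 0xee (blk 14, set 0) → MISS  vc=[10]
3: 0xe4 (blk 14, set 0) → L1-HIT  vc=[10]
4: 0xa2 (blk 10, set 0) → VC-HIT  vc=[14]
5: 0xae (blk 10, set 0) → L1-HIT  vc=[14]
6: 0xa6 (blk 10, set 0) → L1-HIT  vc=[14]
7: 0xa3 (blk 10, set 0) → L1-HIT  vc=[14]
8: 0xa4 (blk 10, set 0) → L1-HIT  vc=[14]
9: 0x25 (blk 2, set 0) → MISS  vc=[14, 10]
10: 0x47 (blk 4, set 0) → MISS  vc=[14, 10, 2]
11: 0x24 (blk 2, set 0) → VC-HIT  vc=[14, 10, 4]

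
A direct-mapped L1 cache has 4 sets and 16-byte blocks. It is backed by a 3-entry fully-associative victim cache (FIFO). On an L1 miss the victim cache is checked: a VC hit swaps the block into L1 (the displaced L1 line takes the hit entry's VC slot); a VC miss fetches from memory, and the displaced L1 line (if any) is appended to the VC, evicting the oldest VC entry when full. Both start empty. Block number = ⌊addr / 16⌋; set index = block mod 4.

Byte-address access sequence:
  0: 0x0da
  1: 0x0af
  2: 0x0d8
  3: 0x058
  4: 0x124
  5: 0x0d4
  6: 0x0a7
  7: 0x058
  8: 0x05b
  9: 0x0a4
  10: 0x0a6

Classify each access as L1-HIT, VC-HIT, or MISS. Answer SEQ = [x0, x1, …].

#0 0xda→b13/s1 MISS; vc=[]
#1 0xaf→b10/s2 MISS; vc=[]
#2 0xd8→b13/s1 L1-HIT; vc=[]
#3 0x58→b5/s1 MISS; vc=[13]
#4 0x124→b18/s2 MISS; vc=[13,10]
#5 0xd4→b13/s1 VC-HIT; vc=[5,10]
#6 0xa7→b10/s2 VC-HIT; vc=[5,18]
#7 0x58→b5/s1 VC-HIT; vc=[13,18]
#8 0x5b→b5/s1 L1-HIT; vc=[13,18]
#9 0xa4→b10/s2 L1-HIT; vc=[13,18]
#10 0xa6→b10/s2 L1-HIT; vc=[13,18]

SEQ = [MISS, MISS, L1-HIT, MISS, MISS, VC-HIT, VC-HIT, VC-HIT, L1-HIT, L1-HIT, L1-HIT]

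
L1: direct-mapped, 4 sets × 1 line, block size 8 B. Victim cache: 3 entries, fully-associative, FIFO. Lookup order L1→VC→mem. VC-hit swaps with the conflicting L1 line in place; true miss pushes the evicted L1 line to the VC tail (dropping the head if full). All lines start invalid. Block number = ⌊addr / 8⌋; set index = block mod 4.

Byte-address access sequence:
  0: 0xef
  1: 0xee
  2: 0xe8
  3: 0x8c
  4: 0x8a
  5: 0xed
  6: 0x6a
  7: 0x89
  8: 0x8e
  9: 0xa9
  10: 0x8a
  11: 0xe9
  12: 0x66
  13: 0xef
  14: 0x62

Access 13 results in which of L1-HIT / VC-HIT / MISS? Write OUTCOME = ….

  [0] addr=0xef blk=29 s=1: MISS | VC []
  [1] addr=0xee blk=29 s=1: L1-HIT | VC []
  [2] addr=0xe8 blk=29 s=1: L1-HIT | VC []
  [3] addr=0x8c blk=17 s=1: MISS | VC [29]
  [4] addr=0x8a blk=17 s=1: L1-HIT | VC [29]
  [5] addr=0xed blk=29 s=1: VC-HIT | VC [17]
  [6] addr=0x6a blk=13 s=1: MISS | VC [17, 29]
  [7] addr=0x89 blk=17 s=1: VC-HIT | VC [13, 29]
  [8] addr=0x8e blk=17 s=1: L1-HIT | VC [13, 29]
  [9] addr=0xa9 blk=21 s=1: MISS | VC [13, 29, 17]
  [10] addr=0x8a blk=17 s=1: VC-HIT | VC [13, 29, 21]
  [11] addr=0xe9 blk=29 s=1: VC-HIT | VC [13, 17, 21]
  [12] addr=0x66 blk=12 s=0: MISS | VC [13, 17, 21]
  [13] addr=0xef blk=29 s=1: L1-HIT | VC [13, 17, 21]
  [14] addr=0x62 blk=12 s=0: L1-HIT | VC [13, 17, 21]

OUTCOME = L1-HIT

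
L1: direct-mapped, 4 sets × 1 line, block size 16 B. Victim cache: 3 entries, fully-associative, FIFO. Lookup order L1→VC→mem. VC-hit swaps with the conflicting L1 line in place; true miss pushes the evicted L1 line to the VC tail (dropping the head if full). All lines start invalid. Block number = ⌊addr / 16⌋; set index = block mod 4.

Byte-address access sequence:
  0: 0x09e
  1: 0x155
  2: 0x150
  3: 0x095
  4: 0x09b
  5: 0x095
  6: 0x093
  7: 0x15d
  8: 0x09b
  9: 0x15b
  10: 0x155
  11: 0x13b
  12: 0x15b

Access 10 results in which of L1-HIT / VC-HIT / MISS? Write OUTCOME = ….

OUTCOME = L1-HIT

0: 0x9e (blk 9, set 1) → MISS  vc=[]
1: 0x155 (blk 21, set 1) → MISS  vc=[9]
2: 0x150 (blk 21, set 1) → L1-HIT  vc=[9]
3: 0x95 (blk 9, set 1) → VC-HIT  vc=[21]
4: 0x9b (blk 9, set 1) → L1-HIT  vc=[21]
5: 0x95 (blk 9, set 1) → L1-HIT  vc=[21]
6: 0x93 (blk 9, set 1) → L1-HIT  vc=[21]
7: 0x15d (blk 21, set 1) → VC-HIT  vc=[9]
8: 0x9b (blk 9, set 1) → VC-HIT  vc=[21]
9: 0x15b (blk 21, set 1) → VC-HIT  vc=[9]
10: 0x155 (blk 21, set 1) → L1-HIT  vc=[9]
11: 0x13b (blk 19, set 3) → MISS  vc=[9]
12: 0x15b (blk 21, set 1) → L1-HIT  vc=[9]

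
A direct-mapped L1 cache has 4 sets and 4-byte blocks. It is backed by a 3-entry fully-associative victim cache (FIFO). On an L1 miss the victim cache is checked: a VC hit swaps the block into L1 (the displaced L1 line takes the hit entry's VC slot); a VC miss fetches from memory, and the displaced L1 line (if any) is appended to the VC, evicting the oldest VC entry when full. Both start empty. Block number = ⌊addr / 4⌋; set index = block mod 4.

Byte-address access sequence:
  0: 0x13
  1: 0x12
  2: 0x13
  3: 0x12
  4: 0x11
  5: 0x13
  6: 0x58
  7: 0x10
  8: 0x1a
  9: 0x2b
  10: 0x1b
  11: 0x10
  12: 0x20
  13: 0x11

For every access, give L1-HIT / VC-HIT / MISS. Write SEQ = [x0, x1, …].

SEQ = [MISS, L1-HIT, L1-HIT, L1-HIT, L1-HIT, L1-HIT, MISS, L1-HIT, MISS, MISS, VC-HIT, L1-HIT, MISS, VC-HIT]

  [0] addr=0x13 blk=4 s=0: MISS | VC []
  [1] addr=0x12 blk=4 s=0: L1-HIT | VC []
  [2] addr=0x13 blk=4 s=0: L1-HIT | VC []
  [3] addr=0x12 blk=4 s=0: L1-HIT | VC []
  [4] addr=0x11 blk=4 s=0: L1-HIT | VC []
  [5] addr=0x13 blk=4 s=0: L1-HIT | VC []
  [6] addr=0x58 blk=22 s=2: MISS | VC []
  [7] addr=0x10 blk=4 s=0: L1-HIT | VC []
  [8] addr=0x1a blk=6 s=2: MISS | VC [22]
  [9] addr=0x2b blk=10 s=2: MISS | VC [22, 6]
  [10] addr=0x1b blk=6 s=2: VC-HIT | VC [22, 10]
  [11] addr=0x10 blk=4 s=0: L1-HIT | VC [22, 10]
  [12] addr=0x20 blk=8 s=0: MISS | VC [22, 10, 4]
  [13] addr=0x11 blk=4 s=0: VC-HIT | VC [22, 10, 8]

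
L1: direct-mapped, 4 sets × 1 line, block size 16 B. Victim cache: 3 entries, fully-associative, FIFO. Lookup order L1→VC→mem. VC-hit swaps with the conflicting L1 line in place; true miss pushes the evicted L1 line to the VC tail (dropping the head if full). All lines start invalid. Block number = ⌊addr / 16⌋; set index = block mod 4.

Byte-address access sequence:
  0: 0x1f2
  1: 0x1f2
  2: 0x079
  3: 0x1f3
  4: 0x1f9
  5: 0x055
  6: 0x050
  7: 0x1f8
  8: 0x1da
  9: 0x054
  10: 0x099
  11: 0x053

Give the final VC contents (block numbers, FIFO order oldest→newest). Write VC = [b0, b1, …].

#0 0x1f2→b31/s3 MISS; vc=[]
#1 0x1f2→b31/s3 L1-HIT; vc=[]
#2 0x79→b7/s3 MISS; vc=[31]
#3 0x1f3→b31/s3 VC-HIT; vc=[7]
#4 0x1f9→b31/s3 L1-HIT; vc=[7]
#5 0x55→b5/s1 MISS; vc=[7]
#6 0x50→b5/s1 L1-HIT; vc=[7]
#7 0x1f8→b31/s3 L1-HIT; vc=[7]
#8 0x1da→b29/s1 MISS; vc=[7,5]
#9 0x54→b5/s1 VC-HIT; vc=[7,29]
#10 0x99→b9/s1 MISS; vc=[7,29,5]
#11 0x53→b5/s1 VC-HIT; vc=[7,29,9]

VC = [7, 29, 9]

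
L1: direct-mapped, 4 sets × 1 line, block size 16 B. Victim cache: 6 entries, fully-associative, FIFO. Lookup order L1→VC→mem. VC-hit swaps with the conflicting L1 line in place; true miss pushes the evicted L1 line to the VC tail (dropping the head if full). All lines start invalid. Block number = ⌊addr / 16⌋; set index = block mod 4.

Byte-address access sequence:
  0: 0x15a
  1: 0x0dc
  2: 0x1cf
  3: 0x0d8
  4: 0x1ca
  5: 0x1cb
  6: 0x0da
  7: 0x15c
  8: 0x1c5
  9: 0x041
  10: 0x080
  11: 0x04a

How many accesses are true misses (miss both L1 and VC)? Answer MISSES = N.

MISSES = 5

  [0] addr=0x15a blk=21 s=1: MISS | VC []
  [1] addr=0xdc blk=13 s=1: MISS | VC [21]
  [2] addr=0x1cf blk=28 s=0: MISS | VC [21]
  [3] addr=0xd8 blk=13 s=1: L1-HIT | VC [21]
  [4] addr=0x1ca blk=28 s=0: L1-HIT | VC [21]
  [5] addr=0x1cb blk=28 s=0: L1-HIT | VC [21]
  [6] addr=0xda blk=13 s=1: L1-HIT | VC [21]
  [7] addr=0x15c blk=21 s=1: VC-HIT | VC [13]
  [8] addr=0x1c5 blk=28 s=0: L1-HIT | VC [13]
  [9] addr=0x41 blk=4 s=0: MISS | VC [13, 28]
  [10] addr=0x80 blk=8 s=0: MISS | VC [13, 28, 4]
  [11] addr=0x4a blk=4 s=0: VC-HIT | VC [13, 28, 8]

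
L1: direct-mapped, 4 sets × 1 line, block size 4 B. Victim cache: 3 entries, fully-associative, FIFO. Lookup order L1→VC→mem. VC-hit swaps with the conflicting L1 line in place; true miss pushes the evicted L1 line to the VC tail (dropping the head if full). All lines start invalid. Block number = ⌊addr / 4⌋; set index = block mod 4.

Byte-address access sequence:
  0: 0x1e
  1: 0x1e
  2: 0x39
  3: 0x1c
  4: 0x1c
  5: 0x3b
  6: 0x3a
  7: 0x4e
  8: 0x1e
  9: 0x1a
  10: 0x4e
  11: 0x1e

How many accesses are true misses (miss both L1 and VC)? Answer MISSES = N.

MISSES = 4

  [0] addr=0x1e blk=7 s=3: MISS | VC []
  [1] addr=0x1e blk=7 s=3: L1-HIT | VC []
  [2] addr=0x39 blk=14 s=2: MISS | VC []
  [3] addr=0x1c blk=7 s=3: L1-HIT | VC []
  [4] addr=0x1c blk=7 s=3: L1-HIT | VC []
  [5] addr=0x3b blk=14 s=2: L1-HIT | VC []
  [6] addr=0x3a blk=14 s=2: L1-HIT | VC []
  [7] addr=0x4e blk=19 s=3: MISS | VC [7]
  [8] addr=0x1e blk=7 s=3: VC-HIT | VC [19]
  [9] addr=0x1a blk=6 s=2: MISS | VC [19, 14]
  [10] addr=0x4e blk=19 s=3: VC-HIT | VC [7, 14]
  [11] addr=0x1e blk=7 s=3: VC-HIT | VC [19, 14]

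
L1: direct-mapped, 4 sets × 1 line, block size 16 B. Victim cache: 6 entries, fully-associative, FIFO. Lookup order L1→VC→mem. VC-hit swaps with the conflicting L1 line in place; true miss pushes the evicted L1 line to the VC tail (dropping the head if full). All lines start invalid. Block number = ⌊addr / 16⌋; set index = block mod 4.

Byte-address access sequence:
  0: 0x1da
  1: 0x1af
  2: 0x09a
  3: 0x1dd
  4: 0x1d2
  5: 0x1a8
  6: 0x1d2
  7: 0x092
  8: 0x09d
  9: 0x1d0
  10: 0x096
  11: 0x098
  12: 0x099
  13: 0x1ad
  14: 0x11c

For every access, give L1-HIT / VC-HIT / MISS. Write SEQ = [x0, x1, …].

SEQ = [MISS, MISS, MISS, VC-HIT, L1-HIT, L1-HIT, L1-HIT, VC-HIT, L1-HIT, VC-HIT, VC-HIT, L1-HIT, L1-HIT, L1-HIT, MISS]

  [0] addr=0x1da blk=29 s=1: MISS | VC []
  [1] addr=0x1af blk=26 s=2: MISS | VC []
  [2] addr=0x9a blk=9 s=1: MISS | VC [29]
  [3] addr=0x1dd blk=29 s=1: VC-HIT | VC [9]
  [4] addr=0x1d2 blk=29 s=1: L1-HIT | VC [9]
  [5] addr=0x1a8 blk=26 s=2: L1-HIT | VC [9]
  [6] addr=0x1d2 blk=29 s=1: L1-HIT | VC [9]
  [7] addr=0x92 blk=9 s=1: VC-HIT | VC [29]
  [8] addr=0x9d blk=9 s=1: L1-HIT | VC [29]
  [9] addr=0x1d0 blk=29 s=1: VC-HIT | VC [9]
  [10] addr=0x96 blk=9 s=1: VC-HIT | VC [29]
  [11] addr=0x98 blk=9 s=1: L1-HIT | VC [29]
  [12] addr=0x99 blk=9 s=1: L1-HIT | VC [29]
  [13] addr=0x1ad blk=26 s=2: L1-HIT | VC [29]
  [14] addr=0x11c blk=17 s=1: MISS | VC [29, 9]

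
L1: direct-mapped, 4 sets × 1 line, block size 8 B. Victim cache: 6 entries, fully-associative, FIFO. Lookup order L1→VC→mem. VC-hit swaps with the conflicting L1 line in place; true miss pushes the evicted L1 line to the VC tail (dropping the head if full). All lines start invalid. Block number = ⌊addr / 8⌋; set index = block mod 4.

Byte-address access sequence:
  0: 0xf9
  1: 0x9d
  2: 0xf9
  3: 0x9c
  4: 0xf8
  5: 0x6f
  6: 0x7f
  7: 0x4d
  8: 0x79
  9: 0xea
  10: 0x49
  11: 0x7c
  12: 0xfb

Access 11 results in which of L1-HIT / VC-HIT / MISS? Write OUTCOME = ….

  [0] addr=0xf9 blk=31 s=3: MISS | VC []
  [1] addr=0x9d blk=19 s=3: MISS | VC [31]
  [2] addr=0xf9 blk=31 s=3: VC-HIT | VC [19]
  [3] addr=0x9c blk=19 s=3: VC-HIT | VC [31]
  [4] addr=0xf8 blk=31 s=3: VC-HIT | VC [19]
  [5] addr=0x6f blk=13 s=1: MISS | VC [19]
  [6] addr=0x7f blk=15 s=3: MISS | VC [19, 31]
  [7] addr=0x4d blk=9 s=1: MISS | VC [19, 31, 13]
  [8] addr=0x79 blk=15 s=3: L1-HIT | VC [19, 31, 13]
  [9] addr=0xea blk=29 s=1: MISS | VC [19, 31, 13, 9]
  [10] addr=0x49 blk=9 s=1: VC-HIT | VC [19, 31, 13, 29]
  [11] addr=0x7c blk=15 s=3: L1-HIT | VC [19, 31, 13, 29]
  [12] addr=0xfb blk=31 s=3: VC-HIT | VC [19, 15, 13, 29]

OUTCOME = L1-HIT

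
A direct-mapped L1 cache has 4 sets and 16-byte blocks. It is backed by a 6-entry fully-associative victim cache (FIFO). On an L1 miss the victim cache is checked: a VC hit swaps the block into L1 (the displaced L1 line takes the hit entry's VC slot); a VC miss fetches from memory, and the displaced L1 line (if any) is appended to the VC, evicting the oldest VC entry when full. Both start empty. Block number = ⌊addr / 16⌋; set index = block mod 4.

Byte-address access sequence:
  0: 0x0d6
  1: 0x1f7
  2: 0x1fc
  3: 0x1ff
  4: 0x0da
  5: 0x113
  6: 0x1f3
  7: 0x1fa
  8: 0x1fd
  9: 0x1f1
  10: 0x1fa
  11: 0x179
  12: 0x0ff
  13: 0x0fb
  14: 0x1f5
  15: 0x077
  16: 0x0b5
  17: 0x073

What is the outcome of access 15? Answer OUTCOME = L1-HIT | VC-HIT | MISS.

OUTCOME = MISS

  [0] addr=0xd6 blk=13 s=1: MISS | VC []
  [1] addr=0x1f7 blk=31 s=3: MISS | VC []
  [2] addr=0x1fc blk=31 s=3: L1-HIT | VC []
  [3] addr=0x1ff blk=31 s=3: L1-HIT | VC []
  [4] addr=0xda blk=13 s=1: L1-HIT | VC []
  [5] addr=0x113 blk=17 s=1: MISS | VC [13]
  [6] addr=0x1f3 blk=31 s=3: L1-HIT | VC [13]
  [7] addr=0x1fa blk=31 s=3: L1-HIT | VC [13]
  [8] addr=0x1fd blk=31 s=3: L1-HIT | VC [13]
  [9] addr=0x1f1 blk=31 s=3: L1-HIT | VC [13]
  [10] addr=0x1fa blk=31 s=3: L1-HIT | VC [13]
  [11] addr=0x179 blk=23 s=3: MISS | VC [13, 31]
  [12] addr=0xff blk=15 s=3: MISS | VC [13, 31, 23]
  [13] addr=0xfb blk=15 s=3: L1-HIT | VC [13, 31, 23]
  [14] addr=0x1f5 blk=31 s=3: VC-HIT | VC [13, 15, 23]
  [15] addr=0x77 blk=7 s=3: MISS | VC [13, 15, 23, 31]
  [16] addr=0xb5 blk=11 s=3: MISS | VC [13, 15, 23, 31, 7]
  [17] addr=0x73 blk=7 s=3: VC-HIT | VC [13, 15, 23, 31, 11]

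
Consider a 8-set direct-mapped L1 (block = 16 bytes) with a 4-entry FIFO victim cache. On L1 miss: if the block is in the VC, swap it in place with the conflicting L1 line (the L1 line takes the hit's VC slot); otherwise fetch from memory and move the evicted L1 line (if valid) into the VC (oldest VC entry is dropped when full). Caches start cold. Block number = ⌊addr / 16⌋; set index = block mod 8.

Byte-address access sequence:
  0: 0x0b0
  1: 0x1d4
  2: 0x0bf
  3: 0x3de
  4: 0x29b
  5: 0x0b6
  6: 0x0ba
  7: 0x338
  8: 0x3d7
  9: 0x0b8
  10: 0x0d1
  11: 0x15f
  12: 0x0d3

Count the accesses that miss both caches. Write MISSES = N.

#0 0xb0→b11/s3 MISS; vc=[]
#1 0x1d4→b29/s5 MISS; vc=[]
#2 0xbf→b11/s3 L1-HIT; vc=[]
#3 0x3de→b61/s5 MISS; vc=[29]
#4 0x29b→b41/s1 MISS; vc=[29]
#5 0xb6→b11/s3 L1-HIT; vc=[29]
#6 0xba→b11/s3 L1-HIT; vc=[29]
#7 0x338→b51/s3 MISS; vc=[29,11]
#8 0x3d7→b61/s5 L1-HIT; vc=[29,11]
#9 0xb8→b11/s3 VC-HIT; vc=[29,51]
#10 0xd1→b13/s5 MISS; vc=[29,51,61]
#11 0x15f→b21/s5 MISS; vc=[29,51,61,13]
#12 0xd3→b13/s5 VC-HIT; vc=[29,51,61,21]

MISSES = 7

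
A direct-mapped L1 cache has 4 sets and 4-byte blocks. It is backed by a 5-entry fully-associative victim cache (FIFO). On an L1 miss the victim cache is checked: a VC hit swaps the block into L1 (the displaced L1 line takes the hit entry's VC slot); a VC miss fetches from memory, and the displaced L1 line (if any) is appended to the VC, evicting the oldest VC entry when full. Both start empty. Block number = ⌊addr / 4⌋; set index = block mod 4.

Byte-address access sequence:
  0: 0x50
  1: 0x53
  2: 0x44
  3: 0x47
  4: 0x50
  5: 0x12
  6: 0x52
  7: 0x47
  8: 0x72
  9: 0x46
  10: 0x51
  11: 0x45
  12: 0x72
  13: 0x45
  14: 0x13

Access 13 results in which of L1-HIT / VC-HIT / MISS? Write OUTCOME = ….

OUTCOME = L1-HIT

#0 0x50→b20/s0 MISS; vc=[]
#1 0x53→b20/s0 L1-HIT; vc=[]
#2 0x44→b17/s1 MISS; vc=[]
#3 0x47→b17/s1 L1-HIT; vc=[]
#4 0x50→b20/s0 L1-HIT; vc=[]
#5 0x12→b4/s0 MISS; vc=[20]
#6 0x52→b20/s0 VC-HIT; vc=[4]
#7 0x47→b17/s1 L1-HIT; vc=[4]
#8 0x72→b28/s0 MISS; vc=[4,20]
#9 0x46→b17/s1 L1-HIT; vc=[4,20]
#10 0x51→b20/s0 VC-HIT; vc=[4,28]
#11 0x45→b17/s1 L1-HIT; vc=[4,28]
#12 0x72→b28/s0 VC-HIT; vc=[4,20]
#13 0x45→b17/s1 L1-HIT; vc=[4,20]
#14 0x13→b4/s0 VC-HIT; vc=[28,20]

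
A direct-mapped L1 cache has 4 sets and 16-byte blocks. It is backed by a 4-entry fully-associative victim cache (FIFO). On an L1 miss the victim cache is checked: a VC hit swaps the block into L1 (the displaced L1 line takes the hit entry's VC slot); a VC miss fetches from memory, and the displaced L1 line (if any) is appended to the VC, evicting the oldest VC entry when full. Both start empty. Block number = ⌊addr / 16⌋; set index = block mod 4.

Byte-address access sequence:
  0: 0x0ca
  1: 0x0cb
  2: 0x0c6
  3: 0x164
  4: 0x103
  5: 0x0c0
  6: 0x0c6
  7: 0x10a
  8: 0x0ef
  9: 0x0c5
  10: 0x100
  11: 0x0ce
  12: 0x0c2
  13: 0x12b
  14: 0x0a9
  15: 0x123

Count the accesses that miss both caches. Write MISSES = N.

0: 0xca (blk 12, set 0) → MISS  vc=[]
1: 0xcb (blk 12, set 0) → L1-HIT  vc=[]
2: 0xc6 (blk 12, set 0) → L1-HIT  vc=[]
3: 0x164 (blk 22, set 2) → MISS  vc=[]
4: 0x103 (blk 16, set 0) → MISS  vc=[12]
5: 0xc0 (blk 12, set 0) → VC-HIT  vc=[16]
6: 0xc6 (blk 12, set 0) → L1-HIT  vc=[16]
7: 0x10a (blk 16, set 0) → VC-HIT  vc=[12]
8: 0xef (blk 14, set 2) → MISS  vc=[12, 22]
9: 0xc5 (blk 12, set 0) → VC-HIT  vc=[16, 22]
10: 0x100 (blk 16, set 0) → VC-HIT  vc=[12, 22]
11: 0xce (blk 12, set 0) → VC-HIT  vc=[16, 22]
12: 0xc2 (blk 12, set 0) → L1-HIT  vc=[16, 22]
13: 0x12b (blk 18, set 2) → MISS  vc=[16, 22, 14]
14: 0xa9 (blk 10, set 2) → MISS  vc=[16, 22, 14, 18]
15: 0x123 (blk 18, set 2) → VC-HIT  vc=[16, 22, 14, 10]

MISSES = 6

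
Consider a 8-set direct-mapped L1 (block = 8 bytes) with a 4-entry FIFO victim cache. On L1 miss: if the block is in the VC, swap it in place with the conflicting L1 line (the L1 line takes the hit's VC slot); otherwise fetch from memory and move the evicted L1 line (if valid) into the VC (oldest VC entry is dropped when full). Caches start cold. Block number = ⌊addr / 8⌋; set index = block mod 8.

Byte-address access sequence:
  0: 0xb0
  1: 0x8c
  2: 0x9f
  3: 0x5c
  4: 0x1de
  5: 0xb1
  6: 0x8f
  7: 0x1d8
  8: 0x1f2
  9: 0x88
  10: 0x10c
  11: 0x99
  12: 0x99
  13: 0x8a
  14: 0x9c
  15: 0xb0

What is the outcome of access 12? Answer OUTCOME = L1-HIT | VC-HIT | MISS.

0: 0xb0 (blk 22, set 6) → MISS  vc=[]
1: 0x8c (blk 17, set 1) → MISS  vc=[]
2: 0x9f (blk 19, set 3) → MISS  vc=[]
3: 0x5c (blk 11, set 3) → MISS  vc=[19]
4: 0x1de (blk 59, set 3) → MISS  vc=[19, 11]
5: 0xb1 (blk 22, set 6) → L1-HIT  vc=[19, 11]
6: 0x8f (blk 17, set 1) → L1-HIT  vc=[19, 11]
7: 0x1d8 (blk 59, set 3) → L1-HIT  vc=[19, 11]
8: 0x1f2 (blk 62, set 6) → MISS  vc=[19, 11, 22]
9: 0x88 (blk 17, set 1) → L1-HIT  vc=[19, 11, 22]
10: 0x10c (blk 33, set 1) → MISS  vc=[19, 11, 22, 17]
11: 0x99 (blk 19, set 3) → VC-HIT  vc=[59, 11, 22, 17]
12: 0x99 (blk 19, set 3) → L1-HIT  vc=[59, 11, 22, 17]
13: 0x8a (blk 17, set 1) → VC-HIT  vc=[59, 11, 22, 33]
14: 0x9c (blk 19, set 3) → L1-HIT  vc=[59, 11, 22, 33]
15: 0xb0 (blk 22, set 6) → VC-HIT  vc=[59, 11, 62, 33]

OUTCOME = L1-HIT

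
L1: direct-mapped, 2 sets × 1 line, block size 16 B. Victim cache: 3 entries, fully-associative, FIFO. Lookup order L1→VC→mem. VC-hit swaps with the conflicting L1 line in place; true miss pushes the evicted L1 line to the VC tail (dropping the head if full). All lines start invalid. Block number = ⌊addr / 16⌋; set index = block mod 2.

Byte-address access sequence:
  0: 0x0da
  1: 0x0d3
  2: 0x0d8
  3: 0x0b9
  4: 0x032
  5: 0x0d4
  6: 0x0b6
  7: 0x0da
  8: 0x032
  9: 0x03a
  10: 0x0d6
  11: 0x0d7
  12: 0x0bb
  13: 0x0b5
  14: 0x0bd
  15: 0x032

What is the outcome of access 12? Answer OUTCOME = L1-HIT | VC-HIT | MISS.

OUTCOME = VC-HIT

#0 0xda→b13/s1 MISS; vc=[]
#1 0xd3→b13/s1 L1-HIT; vc=[]
#2 0xd8→b13/s1 L1-HIT; vc=[]
#3 0xb9→b11/s1 MISS; vc=[13]
#4 0x32→b3/s1 MISS; vc=[13,11]
#5 0xd4→b13/s1 VC-HIT; vc=[3,11]
#6 0xb6→b11/s1 VC-HIT; vc=[3,13]
#7 0xda→b13/s1 VC-HIT; vc=[3,11]
#8 0x32→b3/s1 VC-HIT; vc=[13,11]
#9 0x3a→b3/s1 L1-HIT; vc=[13,11]
#10 0xd6→b13/s1 VC-HIT; vc=[3,11]
#11 0xd7→b13/s1 L1-HIT; vc=[3,11]
#12 0xbb→b11/s1 VC-HIT; vc=[3,13]
#13 0xb5→b11/s1 L1-HIT; vc=[3,13]
#14 0xbd→b11/s1 L1-HIT; vc=[3,13]
#15 0x32→b3/s1 VC-HIT; vc=[11,13]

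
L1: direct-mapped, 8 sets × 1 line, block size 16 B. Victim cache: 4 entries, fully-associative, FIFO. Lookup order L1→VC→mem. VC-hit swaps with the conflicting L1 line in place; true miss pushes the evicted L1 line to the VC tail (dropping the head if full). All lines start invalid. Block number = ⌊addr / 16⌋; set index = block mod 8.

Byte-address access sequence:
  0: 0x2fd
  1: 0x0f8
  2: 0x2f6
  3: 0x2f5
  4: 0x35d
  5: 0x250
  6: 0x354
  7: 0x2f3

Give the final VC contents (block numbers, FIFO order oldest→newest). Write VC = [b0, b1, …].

VC = [15, 37]

0: 0x2fd (blk 47, set 7) → MISS  vc=[]
1: 0xf8 (blk 15, set 7) → MISS  vc=[47]
2: 0x2f6 (blk 47, set 7) → VC-HIT  vc=[15]
3: 0x2f5 (blk 47, set 7) → L1-HIT  vc=[15]
4: 0x35d (blk 53, set 5) → MISS  vc=[15]
5: 0x250 (blk 37, set 5) → MISS  vc=[15, 53]
6: 0x354 (blk 53, set 5) → VC-HIT  vc=[15, 37]
7: 0x2f3 (blk 47, set 7) → L1-HIT  vc=[15, 37]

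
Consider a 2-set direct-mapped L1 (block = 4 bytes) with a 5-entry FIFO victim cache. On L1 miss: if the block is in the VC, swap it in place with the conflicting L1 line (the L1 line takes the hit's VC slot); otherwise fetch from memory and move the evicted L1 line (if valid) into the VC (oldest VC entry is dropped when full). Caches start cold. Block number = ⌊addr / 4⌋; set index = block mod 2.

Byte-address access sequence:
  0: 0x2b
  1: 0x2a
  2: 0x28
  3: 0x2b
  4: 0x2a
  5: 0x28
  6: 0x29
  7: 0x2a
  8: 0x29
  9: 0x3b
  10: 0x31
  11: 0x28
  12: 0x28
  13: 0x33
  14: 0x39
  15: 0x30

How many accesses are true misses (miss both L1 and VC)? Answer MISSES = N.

0: 0x2b (blk 10, set 0) → MISS  vc=[]
1: 0x2a (blk 10, set 0) → L1-HIT  vc=[]
2: 0x28 (blk 10, set 0) → L1-HIT  vc=[]
3: 0x2b (blk 10, set 0) → L1-HIT  vc=[]
4: 0x2a (blk 10, set 0) → L1-HIT  vc=[]
5: 0x28 (blk 10, set 0) → L1-HIT  vc=[]
6: 0x29 (blk 10, set 0) → L1-HIT  vc=[]
7: 0x2a (blk 10, set 0) → L1-HIT  vc=[]
8: 0x29 (blk 10, set 0) → L1-HIT  vc=[]
9: 0x3b (blk 14, set 0) → MISS  vc=[10]
10: 0x31 (blk 12, set 0) → MISS  vc=[10, 14]
11: 0x28 (blk 10, set 0) → VC-HIT  vc=[12, 14]
12: 0x28 (blk 10, set 0) → L1-HIT  vc=[12, 14]
13: 0x33 (blk 12, set 0) → VC-HIT  vc=[10, 14]
14: 0x39 (blk 14, set 0) → VC-HIT  vc=[10, 12]
15: 0x30 (blk 12, set 0) → VC-HIT  vc=[10, 14]

MISSES = 3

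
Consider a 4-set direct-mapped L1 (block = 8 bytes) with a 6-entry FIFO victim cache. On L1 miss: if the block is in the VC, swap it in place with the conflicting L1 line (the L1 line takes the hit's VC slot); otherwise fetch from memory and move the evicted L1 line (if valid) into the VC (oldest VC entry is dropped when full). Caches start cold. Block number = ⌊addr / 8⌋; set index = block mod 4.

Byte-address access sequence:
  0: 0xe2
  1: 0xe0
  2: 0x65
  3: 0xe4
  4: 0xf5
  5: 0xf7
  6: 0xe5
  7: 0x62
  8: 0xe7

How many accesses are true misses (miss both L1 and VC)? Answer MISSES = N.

MISSES = 3

#0 0xe2→b28/s0 MISS; vc=[]
#1 0xe0→b28/s0 L1-HIT; vc=[]
#2 0x65→b12/s0 MISS; vc=[28]
#3 0xe4→b28/s0 VC-HIT; vc=[12]
#4 0xf5→b30/s2 MISS; vc=[12]
#5 0xf7→b30/s2 L1-HIT; vc=[12]
#6 0xe5→b28/s0 L1-HIT; vc=[12]
#7 0x62→b12/s0 VC-HIT; vc=[28]
#8 0xe7→b28/s0 VC-HIT; vc=[12]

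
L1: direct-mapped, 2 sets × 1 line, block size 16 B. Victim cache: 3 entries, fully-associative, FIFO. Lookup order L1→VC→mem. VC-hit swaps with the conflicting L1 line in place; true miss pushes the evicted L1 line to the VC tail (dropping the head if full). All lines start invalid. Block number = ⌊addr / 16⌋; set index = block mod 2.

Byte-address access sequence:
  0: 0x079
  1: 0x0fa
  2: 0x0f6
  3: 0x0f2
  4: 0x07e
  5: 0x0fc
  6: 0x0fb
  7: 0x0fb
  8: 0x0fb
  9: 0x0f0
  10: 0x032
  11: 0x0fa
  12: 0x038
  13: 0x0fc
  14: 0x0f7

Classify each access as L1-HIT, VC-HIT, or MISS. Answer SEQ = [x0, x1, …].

SEQ = [MISS, MISS, L1-HIT, L1-HIT, VC-HIT, VC-HIT, L1-HIT, L1-HIT, L1-HIT, L1-HIT, MISS, VC-HIT, VC-HIT, VC-HIT, L1-HIT]

#0 0x79→b7/s1 MISS; vc=[]
#1 0xfa→b15/s1 MISS; vc=[7]
#2 0xf6→b15/s1 L1-HIT; vc=[7]
#3 0xf2→b15/s1 L1-HIT; vc=[7]
#4 0x7e→b7/s1 VC-HIT; vc=[15]
#5 0xfc→b15/s1 VC-HIT; vc=[7]
#6 0xfb→b15/s1 L1-HIT; vc=[7]
#7 0xfb→b15/s1 L1-HIT; vc=[7]
#8 0xfb→b15/s1 L1-HIT; vc=[7]
#9 0xf0→b15/s1 L1-HIT; vc=[7]
#10 0x32→b3/s1 MISS; vc=[7,15]
#11 0xfa→b15/s1 VC-HIT; vc=[7,3]
#12 0x38→b3/s1 VC-HIT; vc=[7,15]
#13 0xfc→b15/s1 VC-HIT; vc=[7,3]
#14 0xf7→b15/s1 L1-HIT; vc=[7,3]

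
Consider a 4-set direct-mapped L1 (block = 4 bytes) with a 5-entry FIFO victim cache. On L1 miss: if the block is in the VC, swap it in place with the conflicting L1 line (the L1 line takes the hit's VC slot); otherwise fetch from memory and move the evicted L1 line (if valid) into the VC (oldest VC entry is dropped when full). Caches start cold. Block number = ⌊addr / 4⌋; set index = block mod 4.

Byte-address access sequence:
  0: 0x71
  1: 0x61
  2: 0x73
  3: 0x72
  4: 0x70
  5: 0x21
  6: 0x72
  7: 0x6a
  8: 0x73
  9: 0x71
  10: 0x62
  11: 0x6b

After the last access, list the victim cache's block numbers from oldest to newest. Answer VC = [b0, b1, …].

#0 0x71→b28/s0 MISS; vc=[]
#1 0x61→b24/s0 MISS; vc=[28]
#2 0x73→b28/s0 VC-HIT; vc=[24]
#3 0x72→b28/s0 L1-HIT; vc=[24]
#4 0x70→b28/s0 L1-HIT; vc=[24]
#5 0x21→b8/s0 MISS; vc=[24,28]
#6 0x72→b28/s0 VC-HIT; vc=[24,8]
#7 0x6a→b26/s2 MISS; vc=[24,8]
#8 0x73→b28/s0 L1-HIT; vc=[24,8]
#9 0x71→b28/s0 L1-HIT; vc=[24,8]
#10 0x62→b24/s0 VC-HIT; vc=[28,8]
#11 0x6b→b26/s2 L1-HIT; vc=[28,8]

VC = [28, 8]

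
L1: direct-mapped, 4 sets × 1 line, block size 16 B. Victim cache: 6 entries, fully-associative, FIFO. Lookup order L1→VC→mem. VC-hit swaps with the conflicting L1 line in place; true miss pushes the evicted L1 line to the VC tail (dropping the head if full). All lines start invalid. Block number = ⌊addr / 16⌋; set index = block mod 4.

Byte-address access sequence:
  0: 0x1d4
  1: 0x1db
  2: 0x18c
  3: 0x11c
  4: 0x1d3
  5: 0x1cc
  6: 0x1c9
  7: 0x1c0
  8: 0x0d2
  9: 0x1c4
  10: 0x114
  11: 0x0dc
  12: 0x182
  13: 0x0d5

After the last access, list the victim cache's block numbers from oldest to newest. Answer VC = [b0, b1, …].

#0 0x1d4→b29/s1 MISS; vc=[]
#1 0x1db→b29/s1 L1-HIT; vc=[]
#2 0x18c→b24/s0 MISS; vc=[]
#3 0x11c→b17/s1 MISS; vc=[29]
#4 0x1d3→b29/s1 VC-HIT; vc=[17]
#5 0x1cc→b28/s0 MISS; vc=[17,24]
#6 0x1c9→b28/s0 L1-HIT; vc=[17,24]
#7 0x1c0→b28/s0 L1-HIT; vc=[17,24]
#8 0xd2→b13/s1 MISS; vc=[17,24,29]
#9 0x1c4→b28/s0 L1-HIT; vc=[17,24,29]
#10 0x114→b17/s1 VC-HIT; vc=[13,24,29]
#11 0xdc→b13/s1 VC-HIT; vc=[17,24,29]
#12 0x182→b24/s0 VC-HIT; vc=[17,28,29]
#13 0xd5→b13/s1 L1-HIT; vc=[17,28,29]

VC = [17, 28, 29]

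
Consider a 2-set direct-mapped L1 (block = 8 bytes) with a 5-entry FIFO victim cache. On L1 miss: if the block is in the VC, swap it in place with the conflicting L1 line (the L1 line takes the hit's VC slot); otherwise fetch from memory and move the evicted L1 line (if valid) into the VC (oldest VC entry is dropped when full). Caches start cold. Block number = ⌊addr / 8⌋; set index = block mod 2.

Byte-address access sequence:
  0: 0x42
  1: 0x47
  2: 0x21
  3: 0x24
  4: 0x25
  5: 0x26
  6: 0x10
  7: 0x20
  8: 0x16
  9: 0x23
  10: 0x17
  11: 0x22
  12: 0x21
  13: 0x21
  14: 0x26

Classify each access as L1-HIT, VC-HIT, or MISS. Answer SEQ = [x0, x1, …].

#0 0x42→b8/s0 MISS; vc=[]
#1 0x47→b8/s0 L1-HIT; vc=[]
#2 0x21→b4/s0 MISS; vc=[8]
#3 0x24→b4/s0 L1-HIT; vc=[8]
#4 0x25→b4/s0 L1-HIT; vc=[8]
#5 0x26→b4/s0 L1-HIT; vc=[8]
#6 0x10→b2/s0 MISS; vc=[8,4]
#7 0x20→b4/s0 VC-HIT; vc=[8,2]
#8 0x16→b2/s0 VC-HIT; vc=[8,4]
#9 0x23→b4/s0 VC-HIT; vc=[8,2]
#10 0x17→b2/s0 VC-HIT; vc=[8,4]
#11 0x22→b4/s0 VC-HIT; vc=[8,2]
#12 0x21→b4/s0 L1-HIT; vc=[8,2]
#13 0x21→b4/s0 L1-HIT; vc=[8,2]
#14 0x26→b4/s0 L1-HIT; vc=[8,2]

SEQ = [MISS, L1-HIT, MISS, L1-HIT, L1-HIT, L1-HIT, MISS, VC-HIT, VC-HIT, VC-HIT, VC-HIT, VC-HIT, L1-HIT, L1-HIT, L1-HIT]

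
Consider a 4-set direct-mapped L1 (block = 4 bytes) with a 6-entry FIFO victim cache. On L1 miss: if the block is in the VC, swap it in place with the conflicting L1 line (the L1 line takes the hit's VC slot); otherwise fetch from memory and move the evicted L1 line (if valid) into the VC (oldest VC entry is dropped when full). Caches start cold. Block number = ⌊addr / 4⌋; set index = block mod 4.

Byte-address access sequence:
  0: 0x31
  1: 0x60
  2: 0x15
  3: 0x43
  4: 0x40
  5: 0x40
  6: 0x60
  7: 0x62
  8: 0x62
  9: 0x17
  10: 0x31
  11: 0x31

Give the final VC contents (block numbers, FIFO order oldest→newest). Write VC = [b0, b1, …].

VC = [24, 16]

0: 0x31 (blk 12, set 0) → MISS  vc=[]
1: 0x60 (blk 24, set 0) → MISS  vc=[12]
2: 0x15 (blk 5, set 1) → MISS  vc=[12]
3: 0x43 (blk 16, set 0) → MISS  vc=[12, 24]
4: 0x40 (blk 16, set 0) → L1-HIT  vc=[12, 24]
5: 0x40 (blk 16, set 0) → L1-HIT  vc=[12, 24]
6: 0x60 (blk 24, set 0) → VC-HIT  vc=[12, 16]
7: 0x62 (blk 24, set 0) → L1-HIT  vc=[12, 16]
8: 0x62 (blk 24, set 0) → L1-HIT  vc=[12, 16]
9: 0x17 (blk 5, set 1) → L1-HIT  vc=[12, 16]
10: 0x31 (blk 12, set 0) → VC-HIT  vc=[24, 16]
11: 0x31 (blk 12, set 0) → L1-HIT  vc=[24, 16]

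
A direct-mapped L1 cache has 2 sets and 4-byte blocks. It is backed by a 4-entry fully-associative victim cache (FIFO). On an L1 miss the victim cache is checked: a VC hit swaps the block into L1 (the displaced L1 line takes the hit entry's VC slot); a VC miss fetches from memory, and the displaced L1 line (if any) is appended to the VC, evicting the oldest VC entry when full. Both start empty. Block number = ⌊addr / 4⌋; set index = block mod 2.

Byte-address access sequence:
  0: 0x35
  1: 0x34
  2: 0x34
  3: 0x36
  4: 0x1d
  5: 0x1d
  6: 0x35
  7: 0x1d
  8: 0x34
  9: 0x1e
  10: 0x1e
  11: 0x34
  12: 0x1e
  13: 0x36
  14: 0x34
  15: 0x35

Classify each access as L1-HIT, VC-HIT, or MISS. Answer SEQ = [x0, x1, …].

0: 0x35 (blk 13, set 1) → MISS  vc=[]
1: 0x34 (blk 13, set 1) → L1-HIT  vc=[]
2: 0x34 (blk 13, set 1) → L1-HIT  vc=[]
3: 0x36 (blk 13, set 1) → L1-HIT  vc=[]
4: 0x1d (blk 7, set 1) → MISS  vc=[13]
5: 0x1d (blk 7, set 1) → L1-HIT  vc=[13]
6: 0x35 (blk 13, set 1) → VC-HIT  vc=[7]
7: 0x1d (blk 7, set 1) → VC-HIT  vc=[13]
8: 0x34 (blk 13, set 1) → VC-HIT  vc=[7]
9: 0x1e (blk 7, set 1) → VC-HIT  vc=[13]
10: 0x1e (blk 7, set 1) → L1-HIT  vc=[13]
11: 0x34 (blk 13, set 1) → VC-HIT  vc=[7]
12: 0x1e (blk 7, set 1) → VC-HIT  vc=[13]
13: 0x36 (blk 13, set 1) → VC-HIT  vc=[7]
14: 0x34 (blk 13, set 1) → L1-HIT  vc=[7]
15: 0x35 (blk 13, set 1) → L1-HIT  vc=[7]

SEQ = [MISS, L1-HIT, L1-HIT, L1-HIT, MISS, L1-HIT, VC-HIT, VC-HIT, VC-HIT, VC-HIT, L1-HIT, VC-HIT, VC-HIT, VC-HIT, L1-HIT, L1-HIT]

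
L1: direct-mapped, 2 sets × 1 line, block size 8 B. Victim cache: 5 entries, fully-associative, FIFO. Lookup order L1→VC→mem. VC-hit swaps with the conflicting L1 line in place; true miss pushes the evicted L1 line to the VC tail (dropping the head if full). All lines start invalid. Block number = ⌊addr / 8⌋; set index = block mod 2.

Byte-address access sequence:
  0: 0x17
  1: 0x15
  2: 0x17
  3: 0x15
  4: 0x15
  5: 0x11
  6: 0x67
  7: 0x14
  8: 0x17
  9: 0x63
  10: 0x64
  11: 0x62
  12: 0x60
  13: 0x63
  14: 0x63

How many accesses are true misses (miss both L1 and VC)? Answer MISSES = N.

MISSES = 2

0: 0x17 (blk 2, set 0) → MISS  vc=[]
1: 0x15 (blk 2, set 0) → L1-HIT  vc=[]
2: 0x17 (blk 2, set 0) → L1-HIT  vc=[]
3: 0x15 (blk 2, set 0) → L1-HIT  vc=[]
4: 0x15 (blk 2, set 0) → L1-HIT  vc=[]
5: 0x11 (blk 2, set 0) → L1-HIT  vc=[]
6: 0x67 (blk 12, set 0) → MISS  vc=[2]
7: 0x14 (blk 2, set 0) → VC-HIT  vc=[12]
8: 0x17 (blk 2, set 0) → L1-HIT  vc=[12]
9: 0x63 (blk 12, set 0) → VC-HIT  vc=[2]
10: 0x64 (blk 12, set 0) → L1-HIT  vc=[2]
11: 0x62 (blk 12, set 0) → L1-HIT  vc=[2]
12: 0x60 (blk 12, set 0) → L1-HIT  vc=[2]
13: 0x63 (blk 12, set 0) → L1-HIT  vc=[2]
14: 0x63 (blk 12, set 0) → L1-HIT  vc=[2]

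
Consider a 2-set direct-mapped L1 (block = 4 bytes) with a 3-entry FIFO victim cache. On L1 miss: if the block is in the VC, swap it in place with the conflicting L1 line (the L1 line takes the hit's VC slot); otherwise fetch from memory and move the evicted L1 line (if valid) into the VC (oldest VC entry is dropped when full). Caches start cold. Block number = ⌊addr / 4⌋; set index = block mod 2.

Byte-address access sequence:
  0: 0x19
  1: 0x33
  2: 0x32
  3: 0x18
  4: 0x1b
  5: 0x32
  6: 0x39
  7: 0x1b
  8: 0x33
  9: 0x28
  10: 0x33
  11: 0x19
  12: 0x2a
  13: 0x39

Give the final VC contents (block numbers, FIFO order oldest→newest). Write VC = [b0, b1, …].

VC = [10, 12, 6]

#0 0x19→b6/s0 MISS; vc=[]
#1 0x33→b12/s0 MISS; vc=[6]
#2 0x32→b12/s0 L1-HIT; vc=[6]
#3 0x18→b6/s0 VC-HIT; vc=[12]
#4 0x1b→b6/s0 L1-HIT; vc=[12]
#5 0x32→b12/s0 VC-HIT; vc=[6]
#6 0x39→b14/s0 MISS; vc=[6,12]
#7 0x1b→b6/s0 VC-HIT; vc=[14,12]
#8 0x33→b12/s0 VC-HIT; vc=[14,6]
#9 0x28→b10/s0 MISS; vc=[14,6,12]
#10 0x33→b12/s0 VC-HIT; vc=[14,6,10]
#11 0x19→b6/s0 VC-HIT; vc=[14,12,10]
#12 0x2a→b10/s0 VC-HIT; vc=[14,12,6]
#13 0x39→b14/s0 VC-HIT; vc=[10,12,6]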